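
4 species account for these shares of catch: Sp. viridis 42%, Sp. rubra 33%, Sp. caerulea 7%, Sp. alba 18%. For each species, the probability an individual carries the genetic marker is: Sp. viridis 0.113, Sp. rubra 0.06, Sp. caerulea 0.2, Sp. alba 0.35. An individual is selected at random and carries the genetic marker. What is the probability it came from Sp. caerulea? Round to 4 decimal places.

Unnormalized posteriors (prior × likelihood):
  Sp. viridis: 0.42 × 0.113 = 0.04746
  Sp. rubra: 0.33 × 0.06 = 0.0198
  Sp. caerulea: 0.07 × 0.2 = 0.014
  Sp. alba: 0.18 × 0.35 = 0.063
Total = 0.14426.
P(Sp. caerulea | evidence) = 0.014 / 0.14426 ≈ 0.0970.

0.0970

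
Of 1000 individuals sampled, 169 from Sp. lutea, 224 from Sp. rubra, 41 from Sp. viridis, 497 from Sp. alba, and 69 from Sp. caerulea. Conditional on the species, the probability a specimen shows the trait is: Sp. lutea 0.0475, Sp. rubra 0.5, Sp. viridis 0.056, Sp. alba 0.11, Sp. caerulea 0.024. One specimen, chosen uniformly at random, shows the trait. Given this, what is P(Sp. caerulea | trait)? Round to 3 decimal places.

Unnormalized posteriors (prior × likelihood):
  Sp. lutea: 0.169 × 0.0475 = 0.0080275
  Sp. rubra: 0.224 × 0.5 = 0.112
  Sp. viridis: 0.041 × 0.056 = 0.002296
  Sp. alba: 0.497 × 0.11 = 0.05467
  Sp. caerulea: 0.069 × 0.024 = 0.001656
Total = 0.1786495.
P(Sp. caerulea | evidence) = 0.001656 / 0.1786495 ≈ 0.009.

0.009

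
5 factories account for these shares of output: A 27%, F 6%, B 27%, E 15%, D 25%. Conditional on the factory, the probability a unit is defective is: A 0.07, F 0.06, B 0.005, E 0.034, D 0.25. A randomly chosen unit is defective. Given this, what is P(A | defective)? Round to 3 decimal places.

By Bayes' rule, posterior ∝ prior × likelihood:
  A: 0.27 × 0.07 = 0.0189
  F: 0.06 × 0.06 = 0.0036
  B: 0.27 × 0.005 = 0.00135
  E: 0.15 × 0.034 = 0.0051
  D: 0.25 × 0.25 = 0.0625
Normalizing constant = 0.09145.
P(A | evidence) = 0.0189 / 0.09145 ≈ 0.207.

0.207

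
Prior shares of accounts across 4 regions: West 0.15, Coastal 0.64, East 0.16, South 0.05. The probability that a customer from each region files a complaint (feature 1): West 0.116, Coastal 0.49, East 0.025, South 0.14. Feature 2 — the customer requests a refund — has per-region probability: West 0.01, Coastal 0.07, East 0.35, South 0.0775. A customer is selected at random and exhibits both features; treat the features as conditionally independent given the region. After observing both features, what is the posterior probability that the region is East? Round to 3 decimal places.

0.058

Prior × likelihood for each hypothesis:
  West: 0.15 × 0.116 × 0.01 = 0.000174
  Coastal: 0.64 × 0.49 × 0.07 = 0.021952
  East: 0.16 × 0.025 × 0.35 = 0.0014
  South: 0.05 × 0.14 × 0.0775 = 0.0005425
Normalizing constant = 0.0240685.
P(East | evidence) = 0.0014 / 0.0240685 ≈ 0.058.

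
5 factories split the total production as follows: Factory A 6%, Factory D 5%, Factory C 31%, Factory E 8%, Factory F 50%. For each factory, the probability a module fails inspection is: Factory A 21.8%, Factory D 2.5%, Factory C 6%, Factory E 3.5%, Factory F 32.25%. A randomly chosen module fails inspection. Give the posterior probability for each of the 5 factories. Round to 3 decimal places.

By Bayes' rule, posterior ∝ prior × likelihood:
  Factory A: 0.06 × 0.218 = 0.01308
  Factory D: 0.05 × 0.025 = 0.00125
  Factory C: 0.31 × 0.06 = 0.0186
  Factory E: 0.08 × 0.035 = 0.0028
  Factory F: 0.5 × 0.3225 = 0.16125
Sum = 0.19698.
P(Factory A | nonconforming) = 0.01308/0.19698 ≈ 0.066
P(Factory D | nonconforming) = 0.00125/0.19698 ≈ 0.006
P(Factory C | nonconforming) = 0.0186/0.19698 ≈ 0.094
P(Factory E | nonconforming) = 0.0028/0.19698 ≈ 0.014
P(Factory F | nonconforming) = 0.16125/0.19698 ≈ 0.819

Factory A 0.066, Factory D 0.006, Factory C 0.094, Factory E 0.014, Factory F 0.819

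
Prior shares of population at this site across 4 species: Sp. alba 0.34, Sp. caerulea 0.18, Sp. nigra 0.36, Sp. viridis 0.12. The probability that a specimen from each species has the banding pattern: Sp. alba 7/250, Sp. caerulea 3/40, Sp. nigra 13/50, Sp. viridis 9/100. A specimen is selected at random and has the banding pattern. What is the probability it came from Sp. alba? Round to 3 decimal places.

0.075

By Bayes' rule, posterior ∝ prior × likelihood:
  Sp. alba: 0.34 × 0.028 = 0.00952
  Sp. caerulea: 0.18 × 0.075 = 0.0135
  Sp. nigra: 0.36 × 0.26 = 0.0936
  Sp. viridis: 0.12 × 0.09 = 0.0108
Normalizing constant = 0.12742.
P(Sp. alba | evidence) = 0.00952 / 0.12742 ≈ 0.075.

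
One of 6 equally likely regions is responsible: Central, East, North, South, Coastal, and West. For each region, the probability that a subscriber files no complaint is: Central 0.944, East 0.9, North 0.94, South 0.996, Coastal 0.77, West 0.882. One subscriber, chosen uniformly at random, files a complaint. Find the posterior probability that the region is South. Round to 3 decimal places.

0.007

Taking complements, P(complaint | each) = Central 0.056, East 0.1, North 0.06, South 0.004, Coastal 0.23, West 0.118.
With a uniform prior (1/6 each), posterior ∝ likelihood:
  Central: 0.056
  East: 0.1
  North: 0.06
  South: 0.004
  Coastal: 0.23
  West: 0.118
Total = 0.568.
P(South | evidence) = 0.004 / 0.568 ≈ 0.007.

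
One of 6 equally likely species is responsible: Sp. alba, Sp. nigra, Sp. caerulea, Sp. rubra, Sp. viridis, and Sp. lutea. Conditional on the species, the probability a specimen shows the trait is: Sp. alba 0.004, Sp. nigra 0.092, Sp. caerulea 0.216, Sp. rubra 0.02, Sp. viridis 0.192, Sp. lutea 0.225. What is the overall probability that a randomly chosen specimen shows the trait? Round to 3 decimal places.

0.125

Since the prior is uniform, the posterior is proportional to the likelihood:
  Sp. alba: 0.004
  Sp. nigra: 0.092
  Sp. caerulea: 0.216
  Sp. rubra: 0.02
  Sp. viridis: 0.192
  Sp. lutea: 0.225
P(trait) = (1/6) × (0.004 + 0.092 + 0.216 + 0.02 + 0.192 + 0.225) = 0.749/6 ≈ 0.125.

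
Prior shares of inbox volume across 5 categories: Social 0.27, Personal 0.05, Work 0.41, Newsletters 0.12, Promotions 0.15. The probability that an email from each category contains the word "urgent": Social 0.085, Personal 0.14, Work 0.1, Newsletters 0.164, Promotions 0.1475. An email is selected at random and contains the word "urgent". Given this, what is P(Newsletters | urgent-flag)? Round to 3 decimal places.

0.175

Compute prior × likelihood for every hypothesis:
  Social: 0.27 × 0.085 = 0.02295
  Personal: 0.05 × 0.14 = 0.007
  Work: 0.41 × 0.1 = 0.041
  Newsletters: 0.12 × 0.164 = 0.01968
  Promotions: 0.15 × 0.1475 = 0.022125
Sum = 0.112755.
P(Newsletters | evidence) = 0.01968 / 0.112755 ≈ 0.175.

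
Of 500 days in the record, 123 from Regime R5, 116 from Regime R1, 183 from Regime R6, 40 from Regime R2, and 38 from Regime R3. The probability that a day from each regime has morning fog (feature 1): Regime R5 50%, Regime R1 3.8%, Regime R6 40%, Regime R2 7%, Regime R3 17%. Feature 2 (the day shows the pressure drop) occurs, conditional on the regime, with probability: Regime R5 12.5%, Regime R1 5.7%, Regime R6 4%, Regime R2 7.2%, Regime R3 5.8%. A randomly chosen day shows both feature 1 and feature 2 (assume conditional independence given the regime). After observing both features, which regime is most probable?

Unnormalized posteriors (prior × likelihood):
  Regime R5: 0.246 × 0.5 × 0.125 = 0.015375
  Regime R1: 0.232 × 0.038 × 0.057 = 0.000502512
  Regime R6: 0.366 × 0.4 × 0.04 = 0.005856
  Regime R2: 0.08 × 0.07 × 0.072 = 0.0004032
  Regime R3: 0.076 × 0.17 × 0.058 = 0.00074936
Total = 0.022886072.
Largest term belongs to Regime R5, so Regime R5 is most probable.

Regime R5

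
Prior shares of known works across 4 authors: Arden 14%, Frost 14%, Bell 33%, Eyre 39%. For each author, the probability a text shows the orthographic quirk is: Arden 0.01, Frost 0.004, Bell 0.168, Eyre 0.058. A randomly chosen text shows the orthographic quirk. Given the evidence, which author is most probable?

Bell

By Bayes' rule, posterior ∝ prior × likelihood:
  Arden: 0.14 × 0.01 = 0.0014
  Frost: 0.14 × 0.004 = 0.00056
  Bell: 0.33 × 0.168 = 0.05544
  Eyre: 0.39 × 0.058 = 0.02262
Total = 0.08002.
Largest term belongs to Bell, so Bell is most probable.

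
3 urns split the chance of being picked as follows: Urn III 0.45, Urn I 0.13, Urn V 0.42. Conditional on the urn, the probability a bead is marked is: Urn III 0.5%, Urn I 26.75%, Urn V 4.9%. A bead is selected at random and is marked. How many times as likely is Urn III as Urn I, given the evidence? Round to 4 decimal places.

0.0647

Compute prior × likelihood for every hypothesis:
  Urn III: 0.45 × 0.005 = 0.00225
  Urn I: 0.13 × 0.2675 = 0.034775
  Urn V: 0.42 × 0.049 = 0.02058
Sum = 0.057605.
The ratio is 0.00225 / 0.034775 (the normalizer cancels) = 0.0647.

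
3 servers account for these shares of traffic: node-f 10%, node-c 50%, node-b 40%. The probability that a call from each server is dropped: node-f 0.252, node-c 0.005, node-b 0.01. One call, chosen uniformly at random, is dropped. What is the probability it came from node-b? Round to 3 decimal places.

By Bayes' rule, posterior ∝ prior × likelihood:
  node-f: 0.1 × 0.252 = 0.0252
  node-c: 0.5 × 0.005 = 0.0025
  node-b: 0.4 × 0.01 = 0.004
Sum = 0.0317.
P(node-b | evidence) = 0.004 / 0.0317 ≈ 0.126.

0.126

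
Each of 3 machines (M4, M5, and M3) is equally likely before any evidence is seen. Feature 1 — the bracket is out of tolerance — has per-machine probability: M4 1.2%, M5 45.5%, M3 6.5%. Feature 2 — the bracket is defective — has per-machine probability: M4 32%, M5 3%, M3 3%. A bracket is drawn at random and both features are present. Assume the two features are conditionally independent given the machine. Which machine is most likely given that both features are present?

M5

Since the prior is uniform, the posterior is proportional to the likelihood:
  M4: 0.012 × 0.32 = 0.00384
  M5: 0.455 × 0.03 = 0.01365
  M3: 0.065 × 0.03 = 0.00195
Total = 0.01944.
Largest term belongs to M5, so M5 is most probable.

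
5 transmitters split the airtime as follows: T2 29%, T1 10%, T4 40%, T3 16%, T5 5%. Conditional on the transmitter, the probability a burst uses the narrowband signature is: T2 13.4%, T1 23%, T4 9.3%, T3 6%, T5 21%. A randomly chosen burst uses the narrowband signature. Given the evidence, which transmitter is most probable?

Unnormalized posteriors (prior × likelihood):
  T2: 0.29 × 0.134 = 0.03886
  T1: 0.1 × 0.23 = 0.023
  T4: 0.4 × 0.093 = 0.0372
  T3: 0.16 × 0.06 = 0.0096
  T5: 0.05 × 0.21 = 0.0105
Total = 0.11916.
Largest term belongs to T2, so T2 is most probable.

T2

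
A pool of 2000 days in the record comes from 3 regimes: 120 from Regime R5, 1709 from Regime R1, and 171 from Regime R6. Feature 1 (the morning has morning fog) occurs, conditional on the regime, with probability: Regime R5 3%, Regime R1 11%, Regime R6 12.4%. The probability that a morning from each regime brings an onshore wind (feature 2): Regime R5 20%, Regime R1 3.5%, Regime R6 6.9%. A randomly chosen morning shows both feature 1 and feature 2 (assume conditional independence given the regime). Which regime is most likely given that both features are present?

Unnormalized posteriors (prior × likelihood):
  Regime R5: 0.06 × 0.03 × 0.2 = 0.00036
  Regime R1: 0.8545 × 0.11 × 0.035 = 0.003289825
  Regime R6: 0.0855 × 0.124 × 0.069 = 0.000731538
Normalizing constant = 0.004381363.
Largest term belongs to Regime R1, so Regime R1 is most probable.

Regime R1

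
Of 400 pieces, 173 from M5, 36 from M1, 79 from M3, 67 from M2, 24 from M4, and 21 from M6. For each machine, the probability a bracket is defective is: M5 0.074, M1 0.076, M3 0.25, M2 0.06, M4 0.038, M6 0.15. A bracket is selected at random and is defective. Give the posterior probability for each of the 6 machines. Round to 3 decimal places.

M5 0.295, M1 0.063, M3 0.455, M2 0.093, M4 0.021, M6 0.073

Compute prior × likelihood for every hypothesis:
  M5: 0.4325 × 0.074 = 0.032005
  M1: 0.09 × 0.076 = 0.00684
  M3: 0.1975 × 0.25 = 0.049375
  M2: 0.1675 × 0.06 = 0.01005
  M4: 0.06 × 0.038 = 0.00228
  M6: 0.0525 × 0.15 = 0.007875
Total = 0.108425.
P(M5 | defective) = 0.032005/0.108425 ≈ 0.295
P(M1 | defective) = 0.00684/0.108425 ≈ 0.063
P(M3 | defective) = 0.049375/0.108425 ≈ 0.455
P(M2 | defective) = 0.01005/0.108425 ≈ 0.093
P(M4 | defective) = 0.00228/0.108425 ≈ 0.021
P(M6 | defective) = 0.007875/0.108425 ≈ 0.073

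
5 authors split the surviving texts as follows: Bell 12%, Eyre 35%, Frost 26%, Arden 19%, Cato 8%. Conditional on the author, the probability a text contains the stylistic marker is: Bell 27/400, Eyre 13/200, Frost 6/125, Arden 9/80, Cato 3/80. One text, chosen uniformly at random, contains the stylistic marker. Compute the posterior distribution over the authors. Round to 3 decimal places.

Unnormalized posteriors (prior × likelihood):
  Bell: 0.12 × 0.0675 = 0.0081
  Eyre: 0.35 × 0.065 = 0.02275
  Frost: 0.26 × 0.048 = 0.01248
  Arden: 0.19 × 0.1125 = 0.021375
  Cato: 0.08 × 0.0375 = 0.003
Normalizing constant = 0.067705.
P(Bell | marker) = 0.0081/0.067705 ≈ 0.120
P(Eyre | marker) = 0.02275/0.067705 ≈ 0.336
P(Frost | marker) = 0.01248/0.067705 ≈ 0.184
P(Arden | marker) = 0.021375/0.067705 ≈ 0.316
P(Cato | marker) = 0.003/0.067705 ≈ 0.044

Bell 0.120, Eyre 0.336, Frost 0.184, Arden 0.316, Cato 0.044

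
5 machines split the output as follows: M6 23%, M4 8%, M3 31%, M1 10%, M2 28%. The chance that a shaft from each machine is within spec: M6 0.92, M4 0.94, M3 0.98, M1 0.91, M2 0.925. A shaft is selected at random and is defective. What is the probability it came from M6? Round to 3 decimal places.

Taking complements, P(defective | each) = M6 0.08, M4 0.06, M3 0.02, M1 0.09, M2 0.075.
By Bayes' rule, posterior ∝ prior × likelihood:
  M6: 0.23 × 0.08 = 0.0184
  M4: 0.08 × 0.06 = 0.0048
  M3: 0.31 × 0.02 = 0.0062
  M1: 0.1 × 0.09 = 0.009
  M2: 0.28 × 0.075 = 0.021
Normalizing constant = 0.0594.
P(M6 | evidence) = 0.0184 / 0.0594 ≈ 0.310.

0.310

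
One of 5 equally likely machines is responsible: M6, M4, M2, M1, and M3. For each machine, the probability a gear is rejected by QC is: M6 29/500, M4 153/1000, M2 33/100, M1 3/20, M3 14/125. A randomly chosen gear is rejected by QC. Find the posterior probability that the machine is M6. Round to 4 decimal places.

0.0722

With a uniform prior (1/5 each), posterior ∝ likelihood:
  M6: 0.058
  M4: 0.153
  M2: 0.33
  M1: 0.15
  M3: 0.112
Sum = 0.803.
P(M6 | evidence) = 0.058 / 0.803 ≈ 0.0722.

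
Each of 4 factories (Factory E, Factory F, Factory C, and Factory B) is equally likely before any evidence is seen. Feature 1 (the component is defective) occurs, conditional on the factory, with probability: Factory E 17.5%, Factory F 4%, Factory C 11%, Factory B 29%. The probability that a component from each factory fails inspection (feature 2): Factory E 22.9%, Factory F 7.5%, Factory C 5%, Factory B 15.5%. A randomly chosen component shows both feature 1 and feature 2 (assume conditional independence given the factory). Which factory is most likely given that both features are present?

Since the prior is uniform, the posterior is proportional to the likelihood:
  Factory E: 0.175 × 0.229 = 0.040075
  Factory F: 0.04 × 0.075 = 0.003
  Factory C: 0.11 × 0.05 = 0.0055
  Factory B: 0.29 × 0.155 = 0.04495
Normalizing constant = 0.093525.
Largest term belongs to Factory B, so Factory B is most probable.

Factory B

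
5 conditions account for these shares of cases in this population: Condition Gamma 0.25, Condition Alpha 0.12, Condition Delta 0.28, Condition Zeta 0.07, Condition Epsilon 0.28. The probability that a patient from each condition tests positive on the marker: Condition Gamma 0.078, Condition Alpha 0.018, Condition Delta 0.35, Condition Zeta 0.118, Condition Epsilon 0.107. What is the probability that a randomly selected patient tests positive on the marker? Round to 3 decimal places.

Compute prior × likelihood for every hypothesis:
  Condition Gamma: 0.25 × 0.078 = 0.0195
  Condition Alpha: 0.12 × 0.018 = 0.00216
  Condition Delta: 0.28 × 0.35 = 0.098
  Condition Zeta: 0.07 × 0.118 = 0.00826
  Condition Epsilon: 0.28 × 0.107 = 0.02996
P(marker-positive) = 0.0195 + 0.00216 + 0.098 + 0.00826 + 0.02996 = 0.15788 → 0.158.

0.158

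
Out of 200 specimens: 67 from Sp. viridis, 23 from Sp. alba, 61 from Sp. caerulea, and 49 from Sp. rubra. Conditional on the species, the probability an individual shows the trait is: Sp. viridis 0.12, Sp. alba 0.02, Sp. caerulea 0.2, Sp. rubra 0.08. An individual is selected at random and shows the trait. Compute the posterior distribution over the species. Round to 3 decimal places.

Compute prior × likelihood for every hypothesis:
  Sp. viridis: 0.335 × 0.12 = 0.0402
  Sp. alba: 0.115 × 0.02 = 0.0023
  Sp. caerulea: 0.305 × 0.2 = 0.061
  Sp. rubra: 0.245 × 0.08 = 0.0196
Normalizing constant = 0.1231.
P(Sp. viridis | trait) = 0.0402/0.1231 ≈ 0.327
P(Sp. alba | trait) = 0.0023/0.1231 ≈ 0.019
P(Sp. caerulea | trait) = 0.061/0.1231 ≈ 0.496
P(Sp. rubra | trait) = 0.0196/0.1231 ≈ 0.159
(Check: 0.327+0.019+0.496+0.159 = 1.001.)

Sp. viridis 0.327, Sp. alba 0.019, Sp. caerulea 0.496, Sp. rubra 0.159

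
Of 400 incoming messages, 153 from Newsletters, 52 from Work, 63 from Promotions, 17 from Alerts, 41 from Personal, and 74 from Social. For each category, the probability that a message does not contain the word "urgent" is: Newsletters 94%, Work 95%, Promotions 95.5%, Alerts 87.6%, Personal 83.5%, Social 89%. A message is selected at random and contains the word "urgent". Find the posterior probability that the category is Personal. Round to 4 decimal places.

Taking complements, P(urgent-flag | each) = Newsletters 0.06, Work 0.05, Promotions 0.045, Alerts 0.124, Personal 0.165, Social 0.11.
Prior × likelihood for each hypothesis:
  Newsletters: 0.3825 × 0.06 = 0.02295
  Work: 0.13 × 0.05 = 0.0065
  Promotions: 0.1575 × 0.045 = 0.0070875
  Alerts: 0.0425 × 0.124 = 0.00527
  Personal: 0.1025 × 0.165 = 0.0169125
  Social: 0.185 × 0.11 = 0.02035
Normalizing constant = 0.07907.
P(Personal | evidence) = 0.0169125 / 0.07907 ≈ 0.2139.

0.2139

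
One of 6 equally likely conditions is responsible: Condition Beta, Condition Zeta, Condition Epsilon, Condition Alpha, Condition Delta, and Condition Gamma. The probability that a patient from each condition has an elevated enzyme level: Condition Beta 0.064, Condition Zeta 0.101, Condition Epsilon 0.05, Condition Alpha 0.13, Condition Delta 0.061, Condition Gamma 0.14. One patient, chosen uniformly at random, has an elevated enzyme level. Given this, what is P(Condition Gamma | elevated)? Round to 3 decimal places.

With a uniform prior (1/6 each), posterior ∝ likelihood:
  Condition Beta: 0.064
  Condition Zeta: 0.101
  Condition Epsilon: 0.05
  Condition Alpha: 0.13
  Condition Delta: 0.061
  Condition Gamma: 0.14
Normalizing constant = 0.546.
P(Condition Gamma | evidence) = 0.14 / 0.546 ≈ 0.256.

0.256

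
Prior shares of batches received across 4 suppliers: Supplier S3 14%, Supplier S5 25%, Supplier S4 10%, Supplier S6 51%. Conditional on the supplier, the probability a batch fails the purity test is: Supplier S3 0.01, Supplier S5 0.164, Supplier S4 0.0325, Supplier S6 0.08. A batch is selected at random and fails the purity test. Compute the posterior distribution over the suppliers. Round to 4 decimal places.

Supplier S3 0.0162, Supplier S5 0.4743, Supplier S4 0.0376, Supplier S6 0.4719

Prior × likelihood for each hypothesis:
  Supplier S3: 0.14 × 0.01 = 0.0014
  Supplier S5: 0.25 × 0.164 = 0.041
  Supplier S4: 0.1 × 0.0325 = 0.00325
  Supplier S6: 0.51 × 0.08 = 0.0408
Sum = 0.08645.
P(Supplier S3 | off-spec) = 0.0014/0.08645 ≈ 0.0162
P(Supplier S5 | off-spec) = 0.041/0.08645 ≈ 0.4743
P(Supplier S4 | off-spec) = 0.00325/0.08645 ≈ 0.0376
P(Supplier S6 | off-spec) = 0.0408/0.08645 ≈ 0.4719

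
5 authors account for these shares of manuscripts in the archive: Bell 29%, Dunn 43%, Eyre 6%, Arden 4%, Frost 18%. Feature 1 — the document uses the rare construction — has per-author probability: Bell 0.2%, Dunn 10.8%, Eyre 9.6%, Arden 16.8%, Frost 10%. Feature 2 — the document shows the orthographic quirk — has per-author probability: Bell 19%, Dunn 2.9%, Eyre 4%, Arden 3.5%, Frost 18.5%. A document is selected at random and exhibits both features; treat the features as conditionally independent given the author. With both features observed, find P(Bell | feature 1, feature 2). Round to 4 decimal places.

Compute prior × likelihood for every hypothesis:
  Bell: 0.29 × 0.002 × 0.19 = 0.0001102
  Dunn: 0.43 × 0.108 × 0.029 = 0.00134676
  Eyre: 0.06 × 0.096 × 0.04 = 0.0002304
  Arden: 0.04 × 0.168 × 0.035 = 0.0002352
  Frost: 0.18 × 0.1 × 0.185 = 0.00333
Sum = 0.00525256.
P(Bell | evidence) = 0.0001102 / 0.00525256 ≈ 0.0210.

0.0210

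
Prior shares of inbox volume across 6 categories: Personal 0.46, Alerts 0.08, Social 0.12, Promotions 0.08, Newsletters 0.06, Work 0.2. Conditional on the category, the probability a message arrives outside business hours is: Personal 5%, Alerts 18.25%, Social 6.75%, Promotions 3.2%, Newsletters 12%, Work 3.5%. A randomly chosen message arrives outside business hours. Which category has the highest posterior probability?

Prior × likelihood for each hypothesis:
  Personal: 0.46 × 0.05 = 0.023
  Alerts: 0.08 × 0.1825 = 0.0146
  Social: 0.12 × 0.0675 = 0.0081
  Promotions: 0.08 × 0.032 = 0.00256
  Newsletters: 0.06 × 0.12 = 0.0072
  Work: 0.2 × 0.035 = 0.007
Normalizing constant = 0.06246.
Largest term belongs to Personal, so Personal is most probable.

Personal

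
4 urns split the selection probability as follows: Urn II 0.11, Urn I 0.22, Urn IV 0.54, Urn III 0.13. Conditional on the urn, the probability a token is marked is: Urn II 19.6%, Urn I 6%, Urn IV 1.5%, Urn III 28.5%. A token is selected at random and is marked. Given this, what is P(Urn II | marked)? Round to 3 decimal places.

Compute prior × likelihood for every hypothesis:
  Urn II: 0.11 × 0.196 = 0.02156
  Urn I: 0.22 × 0.06 = 0.0132
  Urn IV: 0.54 × 0.015 = 0.0081
  Urn III: 0.13 × 0.285 = 0.03705
Total = 0.07991.
P(Urn II | evidence) = 0.02156 / 0.07991 ≈ 0.270.

0.270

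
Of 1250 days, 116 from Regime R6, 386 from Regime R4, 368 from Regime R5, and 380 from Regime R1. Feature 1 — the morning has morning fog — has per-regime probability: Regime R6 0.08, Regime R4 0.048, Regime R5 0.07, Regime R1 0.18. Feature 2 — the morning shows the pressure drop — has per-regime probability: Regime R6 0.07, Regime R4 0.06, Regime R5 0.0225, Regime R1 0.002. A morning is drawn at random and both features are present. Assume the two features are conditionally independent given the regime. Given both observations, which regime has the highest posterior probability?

Unnormalized posteriors (prior × likelihood):
  Regime R6: 0.0928 × 0.08 × 0.07 = 0.00051968
  Regime R4: 0.3088 × 0.048 × 0.06 = 0.000889344
  Regime R5: 0.2944 × 0.07 × 0.0225 = 0.00046368
  Regime R1: 0.304 × 0.18 × 0.002 = 0.00010944
Normalizing constant = 0.001982144.
Largest term belongs to Regime R4, so Regime R4 is most probable.

Regime R4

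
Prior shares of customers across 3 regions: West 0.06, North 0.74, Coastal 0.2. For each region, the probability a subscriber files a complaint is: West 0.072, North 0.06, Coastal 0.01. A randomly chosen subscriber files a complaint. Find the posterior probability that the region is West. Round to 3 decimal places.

Prior × likelihood for each hypothesis:
  West: 0.06 × 0.072 = 0.00432
  North: 0.74 × 0.06 = 0.0444
  Coastal: 0.2 × 0.01 = 0.002
Normalizing constant = 0.05072.
P(West | evidence) = 0.00432 / 0.05072 ≈ 0.085.

0.085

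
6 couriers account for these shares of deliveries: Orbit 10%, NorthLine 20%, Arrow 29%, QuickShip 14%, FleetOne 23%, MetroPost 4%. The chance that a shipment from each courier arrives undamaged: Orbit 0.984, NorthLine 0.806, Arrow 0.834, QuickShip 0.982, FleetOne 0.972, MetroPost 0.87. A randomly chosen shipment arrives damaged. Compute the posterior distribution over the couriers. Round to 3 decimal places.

Orbit 0.016, NorthLine 0.378, Arrow 0.469, QuickShip 0.025, FleetOne 0.063, MetroPost 0.051

Taking complements, P(damaged | each) = Orbit 0.016, NorthLine 0.194, Arrow 0.166, QuickShip 0.018, FleetOne 0.028, MetroPost 0.13.
Unnormalized posteriors (prior × likelihood):
  Orbit: 0.1 × 0.016 = 0.0016
  NorthLine: 0.2 × 0.194 = 0.0388
  Arrow: 0.29 × 0.166 = 0.04814
  QuickShip: 0.14 × 0.018 = 0.00252
  FleetOne: 0.23 × 0.028 = 0.00644
  MetroPost: 0.04 × 0.13 = 0.0052
Normalizing constant = 0.1027.
P(Orbit | damaged) = 0.0016/0.1027 ≈ 0.016
P(NorthLine | damaged) = 0.0388/0.1027 ≈ 0.378
P(Arrow | damaged) = 0.04814/0.1027 ≈ 0.469
P(QuickShip | damaged) = 0.00252/0.1027 ≈ 0.025
P(FleetOne | damaged) = 0.00644/0.1027 ≈ 0.063
P(MetroPost | damaged) = 0.0052/0.1027 ≈ 0.051
(Check: 0.016+0.378+0.469+0.025+0.063+0.051 = 1.002.)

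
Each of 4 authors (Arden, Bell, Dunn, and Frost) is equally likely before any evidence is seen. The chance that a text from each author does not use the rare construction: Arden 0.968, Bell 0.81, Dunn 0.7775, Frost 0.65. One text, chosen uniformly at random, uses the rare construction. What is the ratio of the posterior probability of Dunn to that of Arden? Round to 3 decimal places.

Taking complements, P(rare-form | each) = Arden 0.032, Bell 0.19, Dunn 0.2225, Frost 0.35.
Since the prior is uniform, the posterior is proportional to the likelihood:
  Arden: 0.032
  Bell: 0.19
  Dunn: 0.2225
  Frost: 0.35
Sum = 0.7945.
The ratio is 0.2225 / 0.032 (the normalizer cancels) = 6.953.

6.953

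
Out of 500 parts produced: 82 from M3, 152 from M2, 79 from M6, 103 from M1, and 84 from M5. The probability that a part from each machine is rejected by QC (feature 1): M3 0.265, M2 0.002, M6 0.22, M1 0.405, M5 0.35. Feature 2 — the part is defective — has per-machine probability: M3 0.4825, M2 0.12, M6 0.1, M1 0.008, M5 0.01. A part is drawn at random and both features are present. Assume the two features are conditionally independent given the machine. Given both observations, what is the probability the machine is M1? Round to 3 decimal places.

0.026

Prior × likelihood for each hypothesis:
  M3: 0.164 × 0.265 × 0.4825 = 0.02096945
  M2: 0.304 × 0.002 × 0.12 = 0.00007296
  M6: 0.158 × 0.22 × 0.1 = 0.003476
  M1: 0.206 × 0.405 × 0.008 = 0.00066744
  M5: 0.168 × 0.35 × 0.01 = 0.000588
Sum = 0.02577385.
P(M1 | evidence) = 0.00066744 / 0.02577385 ≈ 0.026.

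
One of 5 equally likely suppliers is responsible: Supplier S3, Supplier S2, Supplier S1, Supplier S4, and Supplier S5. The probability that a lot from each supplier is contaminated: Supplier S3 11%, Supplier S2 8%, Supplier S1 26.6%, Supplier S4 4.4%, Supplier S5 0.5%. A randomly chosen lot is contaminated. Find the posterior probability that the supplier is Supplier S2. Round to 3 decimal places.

0.158

Since the prior is uniform, the posterior is proportional to the likelihood:
  Supplier S3: 0.11
  Supplier S2: 0.08
  Supplier S1: 0.266
  Supplier S4: 0.044
  Supplier S5: 0.005
Normalizing constant = 0.505.
P(Supplier S2 | evidence) = 0.08 / 0.505 ≈ 0.158.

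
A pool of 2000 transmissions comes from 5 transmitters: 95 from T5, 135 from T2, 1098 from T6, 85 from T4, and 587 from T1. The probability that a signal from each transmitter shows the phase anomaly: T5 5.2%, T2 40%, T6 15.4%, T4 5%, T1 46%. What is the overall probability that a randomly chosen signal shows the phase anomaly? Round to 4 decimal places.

Compute prior × likelihood for every hypothesis:
  T5: 0.0475 × 0.052 = 0.00247
  T2: 0.0675 × 0.4 = 0.027
  T6: 0.549 × 0.154 = 0.084546
  T4: 0.0425 × 0.05 = 0.002125
  T1: 0.2935 × 0.46 = 0.13501
P(anomaly) = 0.00247 + 0.027 + 0.084546 + 0.002125 + 0.13501 = 0.251151 → 0.2512.

0.2512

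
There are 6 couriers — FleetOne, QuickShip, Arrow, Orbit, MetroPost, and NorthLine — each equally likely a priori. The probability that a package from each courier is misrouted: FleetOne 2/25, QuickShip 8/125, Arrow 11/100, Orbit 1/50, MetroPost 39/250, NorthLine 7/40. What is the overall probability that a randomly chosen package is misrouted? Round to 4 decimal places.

0.1008

Since the prior is uniform, the posterior is proportional to the likelihood:
  FleetOne: 0.08
  QuickShip: 0.064
  Arrow: 0.11
  Orbit: 0.02
  MetroPost: 0.156
  NorthLine: 0.175
P(misrouted) = (1/6) × (0.08 + 0.064 + 0.11 + 0.02 + 0.156 + 0.175) = 0.605/6 ≈ 0.1008.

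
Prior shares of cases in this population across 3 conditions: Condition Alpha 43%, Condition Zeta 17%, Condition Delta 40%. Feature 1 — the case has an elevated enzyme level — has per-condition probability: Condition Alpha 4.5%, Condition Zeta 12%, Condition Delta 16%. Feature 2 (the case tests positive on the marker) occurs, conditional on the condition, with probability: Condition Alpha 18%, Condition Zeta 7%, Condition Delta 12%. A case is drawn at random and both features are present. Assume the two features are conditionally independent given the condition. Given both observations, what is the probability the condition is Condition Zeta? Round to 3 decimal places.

0.113

By Bayes' rule, posterior ∝ prior × likelihood:
  Condition Alpha: 0.43 × 0.045 × 0.18 = 0.003483
  Condition Zeta: 0.17 × 0.12 × 0.07 = 0.001428
  Condition Delta: 0.4 × 0.16 × 0.12 = 0.00768
Total = 0.012591.
P(Condition Zeta | evidence) = 0.001428 / 0.012591 ≈ 0.113.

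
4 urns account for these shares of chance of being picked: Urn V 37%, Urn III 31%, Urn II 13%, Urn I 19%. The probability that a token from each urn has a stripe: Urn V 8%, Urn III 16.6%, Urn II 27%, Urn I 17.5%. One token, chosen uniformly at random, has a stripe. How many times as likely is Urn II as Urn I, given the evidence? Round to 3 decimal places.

By Bayes' rule, posterior ∝ prior × likelihood:
  Urn V: 0.37 × 0.08 = 0.0296
  Urn III: 0.31 × 0.166 = 0.05146
  Urn II: 0.13 × 0.27 = 0.0351
  Urn I: 0.19 × 0.175 = 0.03325
Total = 0.14941.
The ratio is 0.0351 / 0.03325 (the normalizer cancels) = 1.056.

1.056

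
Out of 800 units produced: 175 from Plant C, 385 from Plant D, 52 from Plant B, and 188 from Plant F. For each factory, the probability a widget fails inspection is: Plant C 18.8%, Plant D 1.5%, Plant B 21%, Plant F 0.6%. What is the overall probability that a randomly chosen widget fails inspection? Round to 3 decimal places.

0.063

Compute prior × likelihood for every hypothesis:
  Plant C: 0.21875 × 0.188 = 0.041125
  Plant D: 0.48125 × 0.015 = 0.00721875
  Plant B: 0.065 × 0.21 = 0.01365
  Plant F: 0.235 × 0.006 = 0.00141
P(nonconforming) = 0.041125 + 0.00721875 + 0.01365 + 0.00141 = 0.06340375 → 0.063.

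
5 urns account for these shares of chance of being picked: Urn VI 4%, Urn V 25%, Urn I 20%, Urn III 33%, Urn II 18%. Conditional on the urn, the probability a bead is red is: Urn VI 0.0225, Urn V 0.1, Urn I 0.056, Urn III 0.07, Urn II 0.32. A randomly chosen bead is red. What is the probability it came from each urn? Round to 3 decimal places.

Compute prior × likelihood for every hypothesis:
  Urn VI: 0.04 × 0.0225 = 0.0009
  Urn V: 0.25 × 0.1 = 0.025
  Urn I: 0.2 × 0.056 = 0.0112
  Urn III: 0.33 × 0.07 = 0.0231
  Urn II: 0.18 × 0.32 = 0.0576
Sum = 0.1178.
P(Urn VI | red) = 0.0009/0.1178 ≈ 0.008
P(Urn V | red) = 0.025/0.1178 ≈ 0.212
P(Urn I | red) = 0.0112/0.1178 ≈ 0.095
P(Urn III | red) = 0.0231/0.1178 ≈ 0.196
P(Urn II | red) = 0.0576/0.1178 ≈ 0.489
(Check: 0.008+0.212+0.095+0.196+0.489 = 1.000.)

Urn VI 0.008, Urn V 0.212, Urn I 0.095, Urn III 0.196, Urn II 0.489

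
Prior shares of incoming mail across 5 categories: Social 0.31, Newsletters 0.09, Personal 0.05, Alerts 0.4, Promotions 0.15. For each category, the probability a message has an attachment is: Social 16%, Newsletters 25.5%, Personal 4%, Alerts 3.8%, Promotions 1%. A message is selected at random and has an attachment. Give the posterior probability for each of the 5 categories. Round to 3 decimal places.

Social 0.544, Newsletters 0.252, Personal 0.022, Alerts 0.167, Promotions 0.016

Compute prior × likelihood for every hypothesis:
  Social: 0.31 × 0.16 = 0.0496
  Newsletters: 0.09 × 0.255 = 0.02295
  Personal: 0.05 × 0.04 = 0.002
  Alerts: 0.4 × 0.038 = 0.0152
  Promotions: 0.15 × 0.01 = 0.0015
Sum = 0.09125.
P(Social | attachment) = 0.0496/0.09125 ≈ 0.544
P(Newsletters | attachment) = 0.02295/0.09125 ≈ 0.252
P(Personal | attachment) = 0.002/0.09125 ≈ 0.022
P(Alerts | attachment) = 0.0152/0.09125 ≈ 0.167
P(Promotions | attachment) = 0.0015/0.09125 ≈ 0.016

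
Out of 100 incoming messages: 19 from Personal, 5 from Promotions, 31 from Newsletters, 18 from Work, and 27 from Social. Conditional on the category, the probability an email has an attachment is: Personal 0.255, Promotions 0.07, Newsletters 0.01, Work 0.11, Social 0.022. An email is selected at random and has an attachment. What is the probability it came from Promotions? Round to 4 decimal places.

Prior × likelihood for each hypothesis:
  Personal: 0.19 × 0.255 = 0.04845
  Promotions: 0.05 × 0.07 = 0.0035
  Newsletters: 0.31 × 0.01 = 0.0031
  Work: 0.18 × 0.11 = 0.0198
  Social: 0.27 × 0.022 = 0.00594
Sum = 0.08079.
P(Promotions | evidence) = 0.0035 / 0.08079 ≈ 0.0433.

0.0433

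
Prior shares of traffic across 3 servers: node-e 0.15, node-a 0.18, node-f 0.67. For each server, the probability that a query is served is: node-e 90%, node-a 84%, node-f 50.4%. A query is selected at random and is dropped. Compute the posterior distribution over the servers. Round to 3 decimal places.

Taking complements, P(dropped | each) = node-e 0.1, node-a 0.16, node-f 0.496.
Compute prior × likelihood for every hypothesis:
  node-e: 0.15 × 0.1 = 0.015
  node-a: 0.18 × 0.16 = 0.0288
  node-f: 0.67 × 0.496 = 0.33232
Normalizing constant = 0.37612.
P(node-e | dropped) = 0.015/0.37612 ≈ 0.040
P(node-a | dropped) = 0.0288/0.37612 ≈ 0.077
P(node-f | dropped) = 0.33232/0.37612 ≈ 0.884
(Check: 0.040+0.077+0.884 = 1.001.)

node-e 0.040, node-a 0.077, node-f 0.884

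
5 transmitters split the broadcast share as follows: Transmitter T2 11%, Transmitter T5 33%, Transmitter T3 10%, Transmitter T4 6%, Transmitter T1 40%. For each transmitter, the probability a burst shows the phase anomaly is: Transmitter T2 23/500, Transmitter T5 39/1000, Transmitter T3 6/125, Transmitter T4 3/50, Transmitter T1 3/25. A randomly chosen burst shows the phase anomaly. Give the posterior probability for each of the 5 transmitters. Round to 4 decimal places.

Transmitter T2 0.0681, Transmitter T5 0.1731, Transmitter T3 0.0646, Transmitter T4 0.0484, Transmitter T1 0.6458

Compute prior × likelihood for every hypothesis:
  Transmitter T2: 0.11 × 0.046 = 0.00506
  Transmitter T5: 0.33 × 0.039 = 0.01287
  Transmitter T3: 0.1 × 0.048 = 0.0048
  Transmitter T4: 0.06 × 0.06 = 0.0036
  Transmitter T1: 0.4 × 0.12 = 0.048
Total = 0.07433.
P(Transmitter T2 | anomaly) = 0.00506/0.07433 ≈ 0.0681
P(Transmitter T5 | anomaly) = 0.01287/0.07433 ≈ 0.1731
P(Transmitter T3 | anomaly) = 0.0048/0.07433 ≈ 0.0646
P(Transmitter T4 | anomaly) = 0.0036/0.07433 ≈ 0.0484
P(Transmitter T1 | anomaly) = 0.048/0.07433 ≈ 0.6458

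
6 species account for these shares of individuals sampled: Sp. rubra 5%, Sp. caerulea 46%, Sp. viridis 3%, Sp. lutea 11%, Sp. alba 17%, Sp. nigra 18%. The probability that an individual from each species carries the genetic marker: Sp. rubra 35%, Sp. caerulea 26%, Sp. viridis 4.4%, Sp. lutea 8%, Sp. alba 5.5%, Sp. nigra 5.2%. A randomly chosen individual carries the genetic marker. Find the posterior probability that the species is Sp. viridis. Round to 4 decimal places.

0.0080

Unnormalized posteriors (prior × likelihood):
  Sp. rubra: 0.05 × 0.35 = 0.0175
  Sp. caerulea: 0.46 × 0.26 = 0.1196
  Sp. viridis: 0.03 × 0.044 = 0.00132
  Sp. lutea: 0.11 × 0.08 = 0.0088
  Sp. alba: 0.17 × 0.055 = 0.00935
  Sp. nigra: 0.18 × 0.052 = 0.00936
Sum = 0.16593.
P(Sp. viridis | evidence) = 0.00132 / 0.16593 ≈ 0.0080.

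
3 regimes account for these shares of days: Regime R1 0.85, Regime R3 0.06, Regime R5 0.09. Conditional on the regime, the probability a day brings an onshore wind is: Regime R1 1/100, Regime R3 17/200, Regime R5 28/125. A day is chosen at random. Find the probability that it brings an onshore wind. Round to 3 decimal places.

By Bayes' rule, posterior ∝ prior × likelihood:
  Regime R1: 0.85 × 0.01 = 0.0085
  Regime R3: 0.06 × 0.085 = 0.0051
  Regime R5: 0.09 × 0.224 = 0.02016
P(onshore) = 0.0085 + 0.0051 + 0.02016 = 0.03376 → 0.034.

0.034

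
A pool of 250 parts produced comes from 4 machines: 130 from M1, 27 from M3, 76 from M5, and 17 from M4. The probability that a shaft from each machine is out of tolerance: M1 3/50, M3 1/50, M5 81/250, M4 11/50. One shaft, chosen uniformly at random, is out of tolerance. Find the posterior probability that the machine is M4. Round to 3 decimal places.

Compute prior × likelihood for every hypothesis:
  M1: 0.52 × 0.06 = 0.0312
  M3: 0.108 × 0.02 = 0.00216
  M5: 0.304 × 0.324 = 0.098496
  M4: 0.068 × 0.22 = 0.01496
Normalizing constant = 0.146816.
P(M4 | evidence) = 0.01496 / 0.146816 ≈ 0.102.

0.102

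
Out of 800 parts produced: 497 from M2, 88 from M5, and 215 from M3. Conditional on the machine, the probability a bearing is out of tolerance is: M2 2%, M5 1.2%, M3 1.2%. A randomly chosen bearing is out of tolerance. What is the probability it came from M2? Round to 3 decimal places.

Compute prior × likelihood for every hypothesis:
  M2: 0.62125 × 0.02 = 0.012425
  M5: 0.11 × 0.012 = 0.00132
  M3: 0.26875 × 0.012 = 0.003225
Total = 0.01697.
P(M2 | evidence) = 0.012425 / 0.01697 ≈ 0.732.

0.732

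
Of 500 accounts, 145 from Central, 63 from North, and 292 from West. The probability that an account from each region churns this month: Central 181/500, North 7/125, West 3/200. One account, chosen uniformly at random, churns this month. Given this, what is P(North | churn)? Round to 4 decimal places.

0.0584

By Bayes' rule, posterior ∝ prior × likelihood:
  Central: 0.29 × 0.362 = 0.10498
  North: 0.126 × 0.056 = 0.007056
  West: 0.584 × 0.015 = 0.00876
Normalizing constant = 0.120796.
P(North | evidence) = 0.007056 / 0.120796 ≈ 0.0584.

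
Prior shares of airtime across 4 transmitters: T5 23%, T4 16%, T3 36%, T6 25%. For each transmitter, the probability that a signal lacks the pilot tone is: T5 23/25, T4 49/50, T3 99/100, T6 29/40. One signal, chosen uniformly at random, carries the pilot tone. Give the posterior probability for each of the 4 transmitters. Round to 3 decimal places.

T5 0.196, T4 0.034, T3 0.038, T6 0.732

Taking complements, P(pilot | each) = T5 0.08, T4 0.02, T3 0.01, T6 0.275.
By Bayes' rule, posterior ∝ prior × likelihood:
  T5: 0.23 × 0.08 = 0.0184
  T4: 0.16 × 0.02 = 0.0032
  T3: 0.36 × 0.01 = 0.0036
  T6: 0.25 × 0.275 = 0.06875
Normalizing constant = 0.09395.
P(T5 | pilot) = 0.0184/0.09395 ≈ 0.196
P(T4 | pilot) = 0.0032/0.09395 ≈ 0.034
P(T3 | pilot) = 0.0036/0.09395 ≈ 0.038
P(T6 | pilot) = 0.06875/0.09395 ≈ 0.732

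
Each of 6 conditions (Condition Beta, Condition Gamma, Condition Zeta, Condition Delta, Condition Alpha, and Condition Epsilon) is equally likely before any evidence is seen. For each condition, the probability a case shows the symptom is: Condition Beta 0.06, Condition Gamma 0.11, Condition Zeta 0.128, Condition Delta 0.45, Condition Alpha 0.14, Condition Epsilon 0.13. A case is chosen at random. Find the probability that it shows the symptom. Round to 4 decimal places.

0.1697

Since the prior is uniform, the posterior is proportional to the likelihood:
  Condition Beta: 0.06
  Condition Gamma: 0.11
  Condition Zeta: 0.128
  Condition Delta: 0.45
  Condition Alpha: 0.14
  Condition Epsilon: 0.13
P(symptomatic) = (1/6) × (0.06 + 0.11 + 0.128 + 0.45 + 0.14 + 0.13) = 1.018/6 ≈ 0.1697.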